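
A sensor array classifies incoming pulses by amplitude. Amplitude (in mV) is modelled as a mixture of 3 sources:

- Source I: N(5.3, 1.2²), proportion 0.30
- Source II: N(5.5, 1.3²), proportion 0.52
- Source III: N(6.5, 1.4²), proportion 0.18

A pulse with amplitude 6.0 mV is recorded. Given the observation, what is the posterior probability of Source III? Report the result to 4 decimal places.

By Bayes' theorem, P(k | x) = P(Z=k) f_k(x) / Σ_j P(Z=j) f_j(x).
Component likelihoods at x = 6.0 mV:
  L_I = (1/(1.2·√(2π)))·exp(−(6.0−5.3)²/(2·1.2²)) = 0.332452·exp(-0.17014) = 0.280439
  L_II = (1/(1.3·√(2π)))·exp(−(6.0−5.5)²/(2·1.3²)) = 0.306879·exp(-0.07396) = 0.285
  L_III = (1/(1.4·√(2π)))·exp(−(6.0−6.5)²/(2·1.4²)) = 0.284959·exp(-0.06378) = 0.267353
Multiply by the mixture weights:
  P(Z=I)·L_I = 0.30 × 0.280439 = 0.0841317
  P(Z=II)·L_II = 0.52 × 0.285 = 0.1482
  P(Z=III)·L_III = 0.18 × 0.267353 = 0.0481235
Normaliser: 0.0841317 + 0.1482 + 0.0481235 = 0.280455
Responsibility of Source III: 0.0481235 / 0.280455 ≈ 0.1716

0.1716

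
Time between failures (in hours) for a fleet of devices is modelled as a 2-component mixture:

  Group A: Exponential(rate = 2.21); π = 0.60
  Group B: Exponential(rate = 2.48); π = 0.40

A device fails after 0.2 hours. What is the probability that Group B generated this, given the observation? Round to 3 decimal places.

0.415

The responsibility of component k is π_k f_k(x) divided by Σ_j π_j f_j(x).
Component likelihoods at x = 0.2 hours:
  L_A = 2.21·e^(−2.21·0.2) = 2.21·e^(−0.4420) = 1.42048
  L_B = 2.48·e^(−2.48·0.2) = 2.48·e^(−0.4960) = 1.51022
Prior × likelihood for each component:
  π_A·L_A = 0.60 × 1.42048 = 0.852286
  π_B·L_B = 0.40 × 1.51022 = 0.60409
Sum: 0.852286 + 0.60409 = 1.45638
So the posterior for Group B is 0.60409 / 1.45638 ≈ 0.415.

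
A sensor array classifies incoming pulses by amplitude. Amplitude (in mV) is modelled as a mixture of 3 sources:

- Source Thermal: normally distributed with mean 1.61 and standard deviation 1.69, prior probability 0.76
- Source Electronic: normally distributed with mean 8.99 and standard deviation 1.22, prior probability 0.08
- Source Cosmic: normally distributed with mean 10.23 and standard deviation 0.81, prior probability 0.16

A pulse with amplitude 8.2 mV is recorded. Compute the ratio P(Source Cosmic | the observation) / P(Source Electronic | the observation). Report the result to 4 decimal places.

Only the two components matter; the odds are (w_i f_i(x)) / (w_j f_j(x)).
Normal densities:
  f_Thermal = 0.000117819
  f_Electronic = 0.265154
  f_Cosmic = 0.0213081
Odds = (0.16/0.08) × (0.0213081/0.265154) = 2 × 0.0803611 ≈ 0.1607

0.1607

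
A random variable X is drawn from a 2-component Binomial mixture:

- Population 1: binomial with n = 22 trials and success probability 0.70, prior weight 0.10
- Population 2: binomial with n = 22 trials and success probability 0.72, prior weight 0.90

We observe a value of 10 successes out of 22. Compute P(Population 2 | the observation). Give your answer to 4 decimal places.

By Bayes' theorem, P(k | x) = w_k f_k(x) / Σ_j w_j f_j(x).
Evaluate each component's likelihood at the observed value:
  L_1 = C(22,10)·0.70^10·0.30^12 = 646646·0.0282475·5.31441e-07 = 0.00970738
  L_2 = C(22,10)·0.72^10·0.28^12 = 646646·0.0374391·2.32218e-07 = 0.00562196
Prior × likelihood for each component:
  w_1·L_1 = 0.10 × 0.00970738 = 0.000970738
  w_2·L_2 = 0.90 × 0.00562196 = 0.00505977
Marginal: 0.000970738 + 0.00505977 = 0.0060305
P(Population 2 | data) ≈ 0.8390

0.8390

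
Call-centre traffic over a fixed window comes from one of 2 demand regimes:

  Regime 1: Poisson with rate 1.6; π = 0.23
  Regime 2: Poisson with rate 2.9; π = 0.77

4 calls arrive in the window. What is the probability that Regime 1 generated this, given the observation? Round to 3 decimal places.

0.092

Posterior ∝ prior × likelihood, so P(k | x) ∝ π_k f_k(x); normalise over all components.
Component likelihoods at x = 4 calls:
  f_1 = e^(−1.6)·1.6^4/4! = 0.0551312
  f_2 = e^(−2.9)·2.9^4/4! = 0.162154
Multiply by the mixture weights:
  π_1·f_1 = 0.23 × 0.0551312 = 0.0126802
  π_2·f_2 = 0.77 × 0.162154 = 0.124858
Sum: 0.0126802 + 0.124858 = 0.137538
Responsibility of Regime 1: 0.0126802 / 0.137538 ≈ 0.092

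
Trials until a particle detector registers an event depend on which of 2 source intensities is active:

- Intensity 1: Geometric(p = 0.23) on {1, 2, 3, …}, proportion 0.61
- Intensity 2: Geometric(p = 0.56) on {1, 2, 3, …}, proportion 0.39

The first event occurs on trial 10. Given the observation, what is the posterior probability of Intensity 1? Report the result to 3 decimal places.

0.990

Apply Bayes' rule: the posterior for each component is proportional to its prior times its likelihood at x.
Geometric probabilities:
  f_1 = 0.23·(1−0.23)^9 = 0.23·0.0951517 = 0.0218849
  f_2 = 0.56·(1−0.56)^9 = 0.56·0.000618122 = 0.000346148
Prior × likelihood for each component:
  w_1·f_1 = 0.61 × 0.0218849 = 0.0133498
  w_2·f_2 = 0.39 × 0.000346148 = 0.000134998
Evidence: 0.0133498 + 0.000134998 = 0.0134848
Responsibility of Intensity 1: 0.0133498 / 0.0134848 ≈ 0.990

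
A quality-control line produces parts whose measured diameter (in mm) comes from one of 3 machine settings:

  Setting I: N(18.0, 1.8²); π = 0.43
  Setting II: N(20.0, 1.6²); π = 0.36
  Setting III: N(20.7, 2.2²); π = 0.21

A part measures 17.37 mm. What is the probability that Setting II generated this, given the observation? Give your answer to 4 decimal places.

The responsibility of component k is π_k f_k(x) divided by Σ_j π_j f_j(x).
Evaluate each component's likelihood at the observed value:
  p_I = (1/(1.8·√(2π)))·exp(−(17.37−18.0)²/(2·1.8²)) = 0.221635·exp(-0.06125) = 0.208467
  p_II = (1/(1.6·√(2π)))·exp(−(17.37−20.0)²/(2·1.6²)) = 0.249339·exp(-1.35096) = 0.0645769
  p_III = (1/(2.2·√(2π)))·exp(−(17.37−20.7)²/(2·2.2²)) = 0.181337·exp(-1.14555) = 0.0576743
Multiply by the mixture weights:
  π_I·p_I = 0.43 × 0.208467 = 0.0896407
  π_II·p_II = 0.36 × 0.0645769 = 0.0232477
  π_III·p_III = 0.21 × 0.0576743 = 0.0121116
Normaliser: 0.0896407 + 0.0232477 + 0.0121116 = 0.125
So the posterior for Setting II is 0.0232477 / 0.125 ≈ 0.1860.

0.1860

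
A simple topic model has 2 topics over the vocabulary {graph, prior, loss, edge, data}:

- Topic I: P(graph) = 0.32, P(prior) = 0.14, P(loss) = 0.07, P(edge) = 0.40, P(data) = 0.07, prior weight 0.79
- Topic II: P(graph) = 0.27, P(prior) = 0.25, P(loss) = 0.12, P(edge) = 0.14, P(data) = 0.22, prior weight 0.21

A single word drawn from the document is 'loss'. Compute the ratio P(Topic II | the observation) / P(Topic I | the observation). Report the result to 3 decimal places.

Only the two components matter; the odds are (P(Z=i) f_i(x)) / (P(Z=j) f_j(x)).
Categorical probabilities:
  p_I = P(loss | comp) = 0.07
  p_II = P(loss | comp) = 0.12
Odds = (0.21/0.79) × (0.12/0.07) = 0.265823 × 1.71429 ≈ 0.456

0.456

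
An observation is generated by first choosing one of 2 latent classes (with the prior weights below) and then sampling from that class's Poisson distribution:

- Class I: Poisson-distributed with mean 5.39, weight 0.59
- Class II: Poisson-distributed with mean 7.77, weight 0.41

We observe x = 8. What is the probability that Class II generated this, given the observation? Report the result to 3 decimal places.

0.545

Apply Bayes' rule: the posterior for each component is proportional to its prior times its likelihood at x.
Poisson probabilities:
  L_I = 0.0806014
  L_II = 0.139117
Multiply by the mixture weights:
  π_I·L_I = 0.59 × 0.0806014 = 0.0475548
  π_II·L_II = 0.41 × 0.139117 = 0.0570379
Normaliser: 0.0475548 + 0.0570379 = 0.104593
Responsibility of Class II: 0.0570379 / 0.104593 ≈ 0.545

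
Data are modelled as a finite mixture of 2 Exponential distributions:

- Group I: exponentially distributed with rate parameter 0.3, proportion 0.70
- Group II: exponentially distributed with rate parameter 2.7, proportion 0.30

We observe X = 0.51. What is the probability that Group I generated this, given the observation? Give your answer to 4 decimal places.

Apply Bayes' rule: the posterior for each component is proportional to its prior times its likelihood at x.
Exponential densities:
  f_I = 0.3·e^(−0.3·0.51) = 0.3·e^(−0.1530) = 0.257439
  f_II = 2.7·e^(−2.7·0.51) = 2.7·e^(−1.3770) = 0.681303
Unnormalised posteriors:
  P(Z=I)·f_I = 0.70 × 0.257439 = 0.180207
  P(Z=II)·f_II = 0.30 × 0.681303 = 0.204391
Marginal: 0.180207 + 0.204391 = 0.384598
P(Group I | data) ≈ 0.4686

0.4686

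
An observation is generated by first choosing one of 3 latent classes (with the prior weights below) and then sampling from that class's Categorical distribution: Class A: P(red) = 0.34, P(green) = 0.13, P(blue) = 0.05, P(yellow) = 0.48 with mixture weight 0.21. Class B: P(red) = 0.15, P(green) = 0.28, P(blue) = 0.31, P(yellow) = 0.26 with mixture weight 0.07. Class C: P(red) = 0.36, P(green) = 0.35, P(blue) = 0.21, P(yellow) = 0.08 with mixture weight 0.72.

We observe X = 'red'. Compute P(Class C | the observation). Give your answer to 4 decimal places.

P(component k | x) = π_k·f_k(x) / marginal(x), where marginal(x) = Σ_j π_j·f_j(x).
Evaluate each component's likelihood at the observed value:
  f_A = P(red | comp) = 0.34
  f_B = P(red | comp) = 0.15
  f_C = P(red | comp) = 0.36
Prior × likelihood for each component:
  π_A·f_A = 0.21 × 0.34 = 0.0714
  π_B·f_B = 0.07 × 0.15 = 0.0105
  π_C·f_C = 0.72 × 0.36 = 0.2592
Marginal: 0.0714 + 0.0105 + 0.2592 = 0.3411
P(Class C | x) = 0.2592 / 0.3411 ≈ 0.7599

0.7599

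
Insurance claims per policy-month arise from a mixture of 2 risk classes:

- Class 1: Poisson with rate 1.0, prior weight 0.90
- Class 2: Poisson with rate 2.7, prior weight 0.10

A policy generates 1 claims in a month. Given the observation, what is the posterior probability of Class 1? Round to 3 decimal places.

P(component k | x) = π_k·f_k(x) / marginal(x), where marginal(x) = Σ_j π_j·f_j(x).
Component likelihoods at x = 1 claims:
  L_1 = 0.367879
  L_2 = 0.181455
Prior × likelihood for each component:
  π_1·L_1 = 0.90 × 0.367879 = 0.331091
  π_2·L_2 = 0.10 × 0.181455 = 0.0181455
Normaliser: 0.331091 + 0.0181455 = 0.349237
P(Class 1 | x) = 0.331091 / 0.349237 ≈ 0.948

0.948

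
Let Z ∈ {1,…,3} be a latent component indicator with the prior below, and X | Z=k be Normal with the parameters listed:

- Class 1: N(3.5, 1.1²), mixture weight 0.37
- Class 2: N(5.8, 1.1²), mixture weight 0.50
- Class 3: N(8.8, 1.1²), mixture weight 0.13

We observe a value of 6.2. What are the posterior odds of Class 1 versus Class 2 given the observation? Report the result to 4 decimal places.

0.0389

Only the two components matter; the odds are (w_i f_i(x)) / (w_j f_j(x)).
Component likelihoods at x = 6.2:
  L_1 = 0.0178341
  L_2 = 0.339472
  L_3 = 0.0222006
Odds = (0.37/0.50) × (0.0178341/0.339472) = 0.74 × 0.0525347 ≈ 0.0389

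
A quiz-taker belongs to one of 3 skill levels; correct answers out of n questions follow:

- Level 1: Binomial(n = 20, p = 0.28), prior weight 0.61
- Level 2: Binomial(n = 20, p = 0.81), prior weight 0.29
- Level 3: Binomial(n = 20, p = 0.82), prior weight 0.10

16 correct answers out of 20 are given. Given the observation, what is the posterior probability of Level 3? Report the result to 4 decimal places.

0.2526

Apply Bayes' rule: the posterior for each component is proportional to its prior times its likelihood at x.
Component likelihoods at x = 16 correct answers out of 20:
  p_1 = 1.85846e-06
  p_2 = 0.216805
  p_3 = 0.212523
Unnormalised posteriors:
  w_1·p_1 = 0.61 × 1.85846e-06 = 1.13366e-06
  w_2·p_2 = 0.29 × 0.216805 = 0.0628733
  w_3·p_3 = 0.10 × 0.212523 = 0.0212523
Normaliser: 1.13366e-06 + 0.0628733 + 0.0212523 = 0.0841267
So the posterior for Level 3 is 0.0212523 / 0.0841267 ≈ 0.2526.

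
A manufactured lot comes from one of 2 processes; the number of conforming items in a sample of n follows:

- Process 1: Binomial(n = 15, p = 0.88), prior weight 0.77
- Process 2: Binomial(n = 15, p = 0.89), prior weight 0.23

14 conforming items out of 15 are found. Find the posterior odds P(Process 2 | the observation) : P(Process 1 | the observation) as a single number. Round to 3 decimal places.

Since P(k|x) ∝ π_k f_k(x), the posterior odds are π_i f_i(x) / (π_j f_j(x)).
Component likelihoods at x = 14 conforming items out of 15:
  L_1 = C(15,14)·0.88^14·0.12^1 = 15·0.167016·0.12 = 0.300628
  L_2 = C(15,14)·0.89^14·0.11^1 = 15·0.195641·0.11 = 0.322808
Posterior odds = (π_2·L_2) / (π_1·L_1) = (0.23·0.322808) / (0.77·0.300628) = 0.0742458 / 0.231484 ≈ 0.321

0.321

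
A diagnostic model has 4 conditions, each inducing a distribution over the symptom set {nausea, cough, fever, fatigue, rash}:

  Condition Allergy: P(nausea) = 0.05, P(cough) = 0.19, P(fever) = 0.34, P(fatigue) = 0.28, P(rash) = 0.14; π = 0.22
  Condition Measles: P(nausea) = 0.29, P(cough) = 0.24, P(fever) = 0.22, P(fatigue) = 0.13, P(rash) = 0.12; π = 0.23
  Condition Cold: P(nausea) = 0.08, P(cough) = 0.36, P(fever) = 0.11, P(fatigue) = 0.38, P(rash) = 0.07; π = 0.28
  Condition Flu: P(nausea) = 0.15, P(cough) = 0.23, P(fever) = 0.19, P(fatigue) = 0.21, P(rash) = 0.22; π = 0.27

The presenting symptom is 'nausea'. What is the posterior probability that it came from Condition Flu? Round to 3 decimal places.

0.288

P(component k | x) = π_k·f_k(x) / marginal(x), where marginal(x) = Σ_j π_j·f_j(x).
Component likelihoods at x = 'nausea':
  L_Allergy = P(nausea | comp) = 0.05
  L_Measles = P(nausea | comp) = 0.29
  L_Cold = P(nausea | comp) = 0.08
  L_Flu = P(nausea | comp) = 0.15
Weight by the priors:
  π_Allergy·L_Allergy = 0.22 × 0.05 = 0.011
  π_Measles·L_Measles = 0.23 × 0.29 = 0.0667
  π_Cold·L_Cold = 0.28 × 0.08 = 0.0224
  π_Flu·L_Flu = 0.27 × 0.15 = 0.0405
Sum: 0.011 + 0.0667 + 0.0224 + 0.0405 = 0.1406
P(Condition Flu | the observation) = 0.0405 / 0.1406 ≈ 0.288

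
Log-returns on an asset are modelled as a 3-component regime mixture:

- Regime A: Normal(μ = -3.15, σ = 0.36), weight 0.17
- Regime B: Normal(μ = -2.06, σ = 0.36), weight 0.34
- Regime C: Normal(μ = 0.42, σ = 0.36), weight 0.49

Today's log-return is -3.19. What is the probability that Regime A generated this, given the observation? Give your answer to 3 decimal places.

By Bayes' theorem, P(k | x) = w_k f_k(x) / Σ_j w_j f_j(x).
Component likelihoods at x = -3.19:
  L_A = 1.10135
  L_B = 0.00803781
  L_C = 1.61837e-22
Weight by the priors:
  w_A·L_A = 0.17 × 1.10135 = 0.18723
  w_B·L_B = 0.34 × 0.00803781 = 0.00273285
  w_C·L_C = 0.49 × 1.61837e-22 = 7.93003e-23
Marginal: 0.18723 + 0.00273285 + 7.93003e-23 = 0.189963
Responsibility of Regime A: 0.18723 / 0.189963 ≈ 0.986

0.986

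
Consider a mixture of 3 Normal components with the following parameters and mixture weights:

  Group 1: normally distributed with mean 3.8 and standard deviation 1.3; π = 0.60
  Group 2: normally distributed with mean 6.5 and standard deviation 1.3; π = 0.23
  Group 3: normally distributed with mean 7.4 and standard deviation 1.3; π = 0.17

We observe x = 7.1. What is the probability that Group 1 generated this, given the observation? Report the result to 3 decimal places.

By Bayes' theorem, P(k | x) = w_k f_k(x) / Σ_j w_j f_j(x).
Component likelihoods at x = 7.1:
  p_1 = 0.0122382
  p_2 = 0.275874
  p_3 = 0.298815
Weight by the priors:
  w_1·p_1 = 0.60 × 0.0122382 = 0.0073429
  w_2·p_2 = 0.23 × 0.275874 = 0.063451
  w_3·p_3 = 0.17 × 0.298815 = 0.0507986
Denominator: 0.0073429 + 0.063451 + 0.0507986 = 0.121592
P(Group 1 | data) ≈ 0.060

0.060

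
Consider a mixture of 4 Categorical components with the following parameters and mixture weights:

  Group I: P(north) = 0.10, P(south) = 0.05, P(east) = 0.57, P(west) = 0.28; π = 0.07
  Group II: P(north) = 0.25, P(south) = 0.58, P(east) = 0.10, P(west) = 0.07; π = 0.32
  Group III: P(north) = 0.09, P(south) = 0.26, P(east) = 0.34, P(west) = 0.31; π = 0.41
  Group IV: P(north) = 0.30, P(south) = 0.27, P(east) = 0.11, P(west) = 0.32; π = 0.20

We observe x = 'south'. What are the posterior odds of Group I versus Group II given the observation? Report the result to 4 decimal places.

The posterior odds equal the prior odds times the likelihood ratio: (π_i/π_j)·(f_i(x)/f_j(x)).
Categorical probabilities:
  L_I = 0.05
  L_II = 0.58
  L_III = 0.26
  L_IV = 0.27
Odds = (0.07/0.32) × (0.05/0.58) = 0.21875 × 0.0862069 ≈ 0.0189

0.0189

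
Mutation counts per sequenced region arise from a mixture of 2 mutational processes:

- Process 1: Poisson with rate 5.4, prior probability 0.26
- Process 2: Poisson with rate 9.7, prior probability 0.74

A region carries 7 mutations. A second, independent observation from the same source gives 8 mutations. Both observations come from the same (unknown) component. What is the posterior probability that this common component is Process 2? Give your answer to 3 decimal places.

Posterior ∝ prior × likelihood, so P(k | x) ∝ π_k f_k(x); normalise over all components.
Since both observations come from the same component, the likelihood for component k is f_k(x₁)·f_k(x₂).
  f_1 = [0.119987] × [0.0809915] = 0.00971796
  f_2 = [0.0982461] × [0.119123] = 0.0117034
Unnormalised posteriors:
  π_1·f_1 = 0.26 × 0.00971796 = 0.00252667
  π_2·f_2 = 0.74 × 0.0117034 = 0.00866052
Sum: 0.00252667 + 0.00866052 = 0.0111872
P(Process 2 | x₁, x₂) ≈ 0.774

0.774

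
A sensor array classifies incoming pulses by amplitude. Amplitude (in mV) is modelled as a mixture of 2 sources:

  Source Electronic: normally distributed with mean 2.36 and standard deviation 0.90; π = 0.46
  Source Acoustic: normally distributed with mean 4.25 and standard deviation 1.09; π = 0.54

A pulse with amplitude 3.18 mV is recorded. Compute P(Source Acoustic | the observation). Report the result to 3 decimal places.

0.476

By Bayes' theorem, P(k | x) = π_k f_k(x) / Σ_j π_j f_j(x).
Normal densities:
  f_Electronic = (1/(0.90·√(2π)))·exp(−(3.18−2.36)²/(2·0.90²)) = 0.443269·exp(-0.41506) = 0.29269
  f_Acoustic = (1/(1.09·√(2π)))·exp(−(3.18−4.25)²/(2·1.09²)) = 0.366002·exp(-0.48182) = 0.226064
Prior × likelihood for each component:
  π_Electronic·f_Electronic = 0.46 × 0.29269 = 0.134638
  π_Acoustic·f_Acoustic = 0.54 × 0.226064 = 0.122075
Evidence: 0.134638 + 0.122075 = 0.256712
Responsibility of Source Acoustic: 0.122075 / 0.256712 ≈ 0.476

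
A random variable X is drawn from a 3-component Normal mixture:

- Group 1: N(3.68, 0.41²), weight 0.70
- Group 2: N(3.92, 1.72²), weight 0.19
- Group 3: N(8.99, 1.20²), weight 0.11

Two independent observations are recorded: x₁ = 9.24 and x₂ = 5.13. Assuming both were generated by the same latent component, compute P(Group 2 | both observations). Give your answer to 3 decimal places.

P(component k | x) = w_k·f_k(x) / marginal(x), where marginal(x) = Σ_j w_j·f_j(x).
Since both observations come from the same component, the likelihood for component k is f_k(x₁)·f_k(x₂).
  L_1 = [1.13432e-40] × [0.00187142] = 2.12279e-43
  L_2 = [0.00194079] × [0.181099] = 0.000351476
  L_3 = [0.325315] × [0.0018833] = 0.000612664
Prior × likelihood for each component:
  w_1·L_1 = 0.70 × 2.12279e-43 = 1.48595e-43
  w_2·L_2 = 0.19 × 0.000351476 = 6.67804e-05
  w_3·L_3 = 0.11 × 0.000612664 = 6.7393e-05
Evidence: 1.48595e-43 + 6.67804e-05 + 6.7393e-05 = 0.000134173
P(Group 2 | x₁,x₂) = 6.67804e-05 / 0.000134173 ≈ 0.498

0.498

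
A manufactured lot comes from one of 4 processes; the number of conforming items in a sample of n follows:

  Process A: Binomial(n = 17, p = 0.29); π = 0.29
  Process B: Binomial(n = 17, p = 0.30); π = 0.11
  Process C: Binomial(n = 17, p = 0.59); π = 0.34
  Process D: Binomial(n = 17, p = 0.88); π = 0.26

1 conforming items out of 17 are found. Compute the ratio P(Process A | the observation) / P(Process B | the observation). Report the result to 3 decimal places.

Only the two components matter; the odds are (π_i f_i(x)) / (π_j f_j(x)).
Evaluate each component's likelihood at the observed value:
  p_A = 0.020558
  p_B = 0.0169488
  p_C = 6.39503e-06
  p_D = 2.76587e-14
Odds = (0.29/0.11) × (0.020558/0.0169488) = 2.63636 × 1.21295 ≈ 3.198

3.198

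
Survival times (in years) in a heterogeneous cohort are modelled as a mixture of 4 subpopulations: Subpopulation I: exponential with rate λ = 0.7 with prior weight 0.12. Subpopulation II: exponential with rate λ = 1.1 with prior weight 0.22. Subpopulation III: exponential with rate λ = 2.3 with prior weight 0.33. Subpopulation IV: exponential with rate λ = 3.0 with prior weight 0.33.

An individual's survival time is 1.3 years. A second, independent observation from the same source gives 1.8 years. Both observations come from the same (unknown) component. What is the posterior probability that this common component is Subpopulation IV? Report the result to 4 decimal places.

The responsibility of component k is w_k f_k(x) divided by Σ_j w_j f_j(x).
Since both observations come from the same component, the likelihood for component k is f_k(x₁)·f_k(x₂).
  p_I = [0.281767] × [0.198558] = 0.055947
  p_II = [0.26324] × [0.151876] = 0.0399799
  p_III = [0.115661] × [0.0366226] = 0.00423581
  p_IV = [0.0607257] × [0.0135497] = 0.000822818
Unnormalised posteriors:
  w_I·p_I = 0.12 × 0.055947 = 0.00671364
  w_II·p_II = 0.22 × 0.0399799 = 0.00879557
  w_III·p_III = 0.33 × 0.00423581 = 0.00139782
  w_IV·p_IV = 0.33 × 0.000822818 = 0.00027153
Normaliser: 0.00671364 + 0.00879557 + 0.00139782 + 0.00027153 = 0.0171786
So the posterior for Subpopulation IV is 0.00027153 / 0.0171786 ≈ 0.0158.

0.0158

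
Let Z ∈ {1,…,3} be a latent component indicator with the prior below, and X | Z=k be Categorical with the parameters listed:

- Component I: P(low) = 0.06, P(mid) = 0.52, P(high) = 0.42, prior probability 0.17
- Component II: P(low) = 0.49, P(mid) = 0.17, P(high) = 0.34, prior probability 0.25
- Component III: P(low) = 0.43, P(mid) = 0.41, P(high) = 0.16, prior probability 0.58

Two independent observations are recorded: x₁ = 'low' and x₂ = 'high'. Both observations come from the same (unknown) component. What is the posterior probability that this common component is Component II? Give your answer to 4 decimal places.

0.4852

The responsibility of component k is π_k f_k(x) divided by Σ_j π_j f_j(x).
Since both observations come from the same component, the likelihood for component k is f_k(x₁)·f_k(x₂).
  f_I = [0.06] × [0.42] = 0.0252
  f_II = [0.49] × [0.34] = 0.1666
  f_III = [0.43] × [0.16] = 0.0688
Multiply by the mixture weights:
  π_I·f_I = 0.17 × 0.0252 = 0.004284
  π_II·f_II = 0.25 × 0.1666 = 0.04165
  π_III·f_III = 0.58 × 0.0688 = 0.039904
Denominator: 0.004284 + 0.04165 + 0.039904 = 0.085838
Responsibility of Component II: 0.04165 / 0.085838 ≈ 0.4852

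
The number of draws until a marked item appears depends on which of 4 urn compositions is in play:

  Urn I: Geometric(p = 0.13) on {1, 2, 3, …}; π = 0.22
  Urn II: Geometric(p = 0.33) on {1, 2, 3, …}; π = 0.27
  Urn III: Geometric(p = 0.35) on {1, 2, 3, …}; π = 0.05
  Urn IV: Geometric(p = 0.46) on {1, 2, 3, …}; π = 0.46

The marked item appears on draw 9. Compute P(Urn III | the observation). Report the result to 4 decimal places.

0.0369

Posterior ∝ prior × likelihood, so P(k | x) ∝ P(Z=k) f_k(x); normalise over all components.
Geometric probabilities:
  p_I = 0.13·(1−0.13)^8 = 0.13·0.328212 = 0.0426675
  p_II = 0.33·(1−0.33)^8 = 0.33·0.0406068 = 0.0134002
  p_III = 0.35·(1−0.35)^8 = 0.35·0.0318645 = 0.0111526
  p_IV = 0.46·(1−0.46)^8 = 0.46·0.0072302 = 0.00332589
Weight by the priors:
  P(Z=I)·p_I = 0.22 × 0.0426675 = 0.00938685
  P(Z=II)·p_II = 0.27 × 0.0134002 = 0.00361806
  P(Z=III)·p_III = 0.05 × 0.0111526 = 0.000557628
  P(Z=IV)·p_IV = 0.46 × 0.00332589 = 0.00152991
Normaliser: 0.00938685 + 0.00361806 + 0.000557628 + 0.00152991 = 0.0150925
P(Urn III | the observation) ≈ 0.0369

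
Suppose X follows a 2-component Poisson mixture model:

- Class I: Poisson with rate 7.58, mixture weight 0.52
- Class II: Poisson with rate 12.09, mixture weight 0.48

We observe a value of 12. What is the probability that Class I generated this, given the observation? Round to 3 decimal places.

P(component k | x) = π_k·f_k(x) / marginal(x), where marginal(x) = Σ_j π_j·f_j(x).
Component likelihoods at x = 12:
  p_I = 0.0383479
  p_II = 0.11433
Prior × likelihood for each component:
  π_I·p_I = 0.52 × 0.0383479 = 0.0199409
  π_II·p_II = 0.48 × 0.11433 = 0.0548782
Normaliser: 0.0199409 + 0.0548782 = 0.0748191
P(Class I | the observation) ≈ 0.267

0.267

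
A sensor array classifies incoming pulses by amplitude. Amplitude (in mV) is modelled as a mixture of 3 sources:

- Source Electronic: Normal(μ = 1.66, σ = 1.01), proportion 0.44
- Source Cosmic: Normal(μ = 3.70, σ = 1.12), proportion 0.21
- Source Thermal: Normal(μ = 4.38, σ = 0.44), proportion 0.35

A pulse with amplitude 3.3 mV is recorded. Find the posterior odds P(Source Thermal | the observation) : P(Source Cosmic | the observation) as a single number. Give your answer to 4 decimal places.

0.2224

Posterior odds = (π_i f_i(x)) / (π_j f_j(x)); the normalising sum cancels.
Evaluate each component's likelihood at the observed value:
  p_Electronic = (1/(1.01·√(2π)))·exp(−(3.3−1.66)²/(2·1.01²)) = 0.394992·exp(-1.31830) = 0.105696
  p_Cosmic = (1/(1.12·√(2π)))·exp(−(3.3−3.70)²/(2·1.12²)) = 0.356198·exp(-0.06378) = 0.334191
  p_Thermal = (1/(0.44·√(2π)))·exp(−(3.3−4.38)²/(2·0.44²)) = 0.906687·exp(-3.01240) = 0.0445851
Posterior odds = (π_Thermal·p_Thermal) / (π_Cosmic·p_Cosmic) = (0.35·0.0445851) / (0.21·0.334191) = 0.0156048 / 0.0701801 ≈ 0.2224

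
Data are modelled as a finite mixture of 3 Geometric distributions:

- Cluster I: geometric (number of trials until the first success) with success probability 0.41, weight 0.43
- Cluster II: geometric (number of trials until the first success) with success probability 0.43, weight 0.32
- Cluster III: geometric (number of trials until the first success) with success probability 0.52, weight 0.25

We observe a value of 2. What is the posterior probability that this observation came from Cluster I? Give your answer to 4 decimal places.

0.4248

P(component k | x) = P(Z=k)·f_k(x) / marginal(x), where marginal(x) = Σ_j P(Z=j)·f_j(x).
Component likelihoods at x = 2:
  L_I = 0.41·(1−0.41)^1 = 0.41·0.59 = 0.2419
  L_II = 0.43·(1−0.43)^1 = 0.43·0.57 = 0.2451
  L_III = 0.52·(1−0.52)^1 = 0.52·0.48 = 0.2496
Weight by the priors:
  P(Z=I)·L_I = 0.43 × 0.2419 = 0.104017
  P(Z=II)·L_II = 0.32 × 0.2451 = 0.078432
  P(Z=III)·L_III = 0.25 × 0.2496 = 0.0624
Denominator: 0.104017 + 0.078432 + 0.0624 = 0.244849
P(Cluster I | x) = 0.104017 / 0.244849 ≈ 0.4248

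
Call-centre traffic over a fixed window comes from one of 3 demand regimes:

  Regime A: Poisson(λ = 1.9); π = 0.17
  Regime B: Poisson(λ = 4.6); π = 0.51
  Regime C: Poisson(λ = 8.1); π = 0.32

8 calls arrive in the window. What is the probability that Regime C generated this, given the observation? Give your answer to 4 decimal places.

0.6356

By Bayes' theorem, P(k | x) = π_k f_k(x) / Σ_j π_j f_j(x).
Evaluate each component's likelihood at the observed value:
  f_A = 0.000630012
  f_B = 0.049979
  f_C = 0.1395
Unnormalised posteriors:
  π_A·f_A = 0.17 × 0.000630012 = 0.000107102
  π_B·f_B = 0.51 × 0.049979 = 0.0254893
  π_C·f_C = 0.32 × 0.1395 = 0.04464
Sum: 0.000107102 + 0.0254893 + 0.04464 = 0.0702364
P(Regime C | the observation) = 0.04464 / 0.0702364 ≈ 0.6356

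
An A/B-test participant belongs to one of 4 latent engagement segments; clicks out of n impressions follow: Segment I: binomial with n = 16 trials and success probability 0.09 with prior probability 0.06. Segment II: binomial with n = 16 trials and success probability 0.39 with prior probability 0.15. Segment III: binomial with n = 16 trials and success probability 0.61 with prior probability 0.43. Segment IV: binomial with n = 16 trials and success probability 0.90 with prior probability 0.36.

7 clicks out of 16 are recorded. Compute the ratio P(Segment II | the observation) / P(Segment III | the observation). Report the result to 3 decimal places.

Only the two components matter; the odds are (π_i f_i(x)) / (π_j f_j(x)).
Component likelihoods at x = 7 clicks out of 16:
  L_I = C(16,7)·0.09^7·0.91^9 = 11440·4.78297e-08·0.42793 = 0.000234151
  L_II = C(16,7)·0.39^7·0.61^9 = 11440·0.00137231·0.0116941 = 0.183589
  L_III = C(16,7)·0.61^7·0.39^9 = 11440·0.0314274·0.000208728 = 0.0750441
  L_IV = C(16,7)·0.90^7·0.10^9 = 11440·0.478297·1e-09 = 5.47172e-06
Posterior odds = (π_II·L_II) / (π_III·L_III) = (0.15·0.183589) / (0.43·0.0750441) = 0.0275384 / 0.0322689 ≈ 0.853

0.853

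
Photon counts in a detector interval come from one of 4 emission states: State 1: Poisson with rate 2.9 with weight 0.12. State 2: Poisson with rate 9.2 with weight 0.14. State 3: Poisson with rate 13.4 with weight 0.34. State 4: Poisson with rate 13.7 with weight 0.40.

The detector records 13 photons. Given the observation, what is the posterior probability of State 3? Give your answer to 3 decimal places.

0.422

By Bayes' theorem, P(k | x) = P(Z=k) f_k(x) / Σ_j P(Z=j) f_j(x).
Component likelihoods at x = 13 photons:
  L_1 = 9.0665e-06
  L_2 = 0.0548848
  L_3 = 0.109279
  L_4 = 0.107957
Unnormalised posteriors:
  P(Z=1)·L_1 = 0.12 × 9.0665e-06 = 1.08798e-06
  P(Z=2)·L_2 = 0.14 × 0.0548848 = 0.00768387
  P(Z=3)·L_3 = 0.34 × 0.109279 = 0.0371548
  P(Z=4)·L_4 = 0.40 × 0.107957 = 0.043183
Denominator: 1.08798e-06 + 0.00768387 + 0.0371548 + 0.043183 = 0.0880227
Responsibility of State 3: 0.0371548 / 0.0880227 ≈ 0.422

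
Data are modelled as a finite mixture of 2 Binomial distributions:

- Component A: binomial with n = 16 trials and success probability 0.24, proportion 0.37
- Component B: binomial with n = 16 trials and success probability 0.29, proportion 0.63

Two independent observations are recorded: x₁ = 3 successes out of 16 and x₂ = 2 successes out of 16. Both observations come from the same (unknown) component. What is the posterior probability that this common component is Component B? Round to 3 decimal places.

By Bayes' theorem, P(k | x) = w_k f_k(x) / Σ_j w_j f_j(x).
Since both observations come from the same component, the likelihood for component k is f_k(x₁)·f_k(x₂).
  p_A = [0.218473] × [0.14825] = 0.0323886
  p_B = [0.159126] × [0.0834822] = 0.0132842
Weight by the priors:
  w_A·p_A = 0.37 × 0.0323886 = 0.0119838
  w_B·p_B = 0.63 × 0.0132842 = 0.00836903
Sum: 0.0119838 + 0.00836903 = 0.0203528
P(Component B | data) = 0.00836903 / 0.0203528 ≈ 0.411

0.411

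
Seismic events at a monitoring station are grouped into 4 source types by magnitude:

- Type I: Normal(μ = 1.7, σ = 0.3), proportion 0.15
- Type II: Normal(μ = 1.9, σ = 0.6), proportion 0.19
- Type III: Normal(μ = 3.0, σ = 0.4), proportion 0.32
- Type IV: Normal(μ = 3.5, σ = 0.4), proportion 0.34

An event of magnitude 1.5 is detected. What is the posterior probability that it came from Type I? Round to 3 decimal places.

0.612

P(component k | x) = w_k·f_k(x) / marginal(x), where marginal(x) = Σ_j w_j·f_j(x).
Component likelihoods at x = 1.5:
  p_I = 1.06483
  p_II = 0.532413
  p_III = 0.000881489
  p_IV = 3.7168e-06
Prior × likelihood for each component:
  w_I·p_I = 0.15 × 1.06483 = 0.159724
  w_II·p_II = 0.19 × 0.532413 = 0.101159
  w_III·p_III = 0.32 × 0.000881489 = 0.000282077
  w_IV·p_IV = 0.34 × 3.7168e-06 = 1.26371e-06
Normaliser: 0.159724 + 0.101159 + 0.000282077 + 1.26371e-06 = 0.261166
P(Type I | 1.5) ≈ 0.612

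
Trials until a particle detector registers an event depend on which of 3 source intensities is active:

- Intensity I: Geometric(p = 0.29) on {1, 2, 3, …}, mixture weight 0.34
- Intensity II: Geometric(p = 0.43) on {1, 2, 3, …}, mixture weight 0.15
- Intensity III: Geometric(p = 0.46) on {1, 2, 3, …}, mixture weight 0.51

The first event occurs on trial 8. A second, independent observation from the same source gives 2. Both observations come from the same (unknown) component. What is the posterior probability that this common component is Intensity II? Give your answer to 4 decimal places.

The responsibility of component k is w_k f_k(x) divided by Σ_j w_j f_j(x).
Since both observations come from the same component, the likelihood for component k is f_k(x₁)·f_k(x₂).
  f_I = [0.29·(1−0.29)^7 = 0.29·0.0909512 = 0.0263758] × [0.2059] = 0.00543079
  f_II = [0.43·(1−0.43)^7 = 0.43·0.019549 = 0.00840606] × [0.2451] = 0.00206033
  f_III = [0.46·(1−0.46)^7 = 0.46·0.0133893 = 0.00615906] × [0.2484] = 0.00152991
Weight by the priors:
  w_I·f_I = 0.34 × 0.00543079 = 0.00184647
  w_II·f_II = 0.15 × 0.00206033 = 0.000309049
  w_III·f_III = 0.51 × 0.00152991 = 0.000780254
Normaliser: 0.00184647 + 0.000309049 + 0.000780254 = 0.00293577
So the posterior for Intensity II is 0.000309049 / 0.00293577 ≈ 0.1053.

0.1053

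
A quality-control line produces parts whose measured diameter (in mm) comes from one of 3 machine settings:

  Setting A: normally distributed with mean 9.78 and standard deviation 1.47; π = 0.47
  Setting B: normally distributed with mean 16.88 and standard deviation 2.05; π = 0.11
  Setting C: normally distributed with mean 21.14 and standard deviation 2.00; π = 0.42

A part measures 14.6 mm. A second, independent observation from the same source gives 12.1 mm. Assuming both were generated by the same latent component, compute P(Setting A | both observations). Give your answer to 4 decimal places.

The responsibility of component k is w_k f_k(x) divided by Σ_j w_j f_j(x).
Since both observations come from the same component, the likelihood for component k is f_k(x₁)·f_k(x₂).
  p_A = [(1/(1.47·√(2π)))·exp(−(14.6−9.78)²/(2·1.47²)) = 0.271389·exp(-5.37563) = 0.00125599] × [0.0781123] = 9.81082e-05
  p_B = [(1/(2.05·√(2π)))·exp(−(14.6−16.88)²/(2·2.05²)) = 0.194606·exp(-0.61849) = 0.104846] × [0.0128398] = 0.00134619
  p_C = [(1/(2.00·√(2π)))·exp(−(14.6−21.14)²/(2·2.00²)) = 0.199471·exp(-5.34645) = 0.000950487] × [7.30256e-06] = 6.94099e-09
Unnormalised posteriors:
  w_A·p_A = 0.47 × 9.81082e-05 = 4.61109e-05
  w_B·p_B = 0.11 × 0.00134619 = 0.000148081
  w_C·p_C = 0.42 × 6.94099e-09 = 2.91522e-09
Marginal: 4.61109e-05 + 0.000148081 + 2.91522e-09 = 0.000194195
P(Setting A | data) = 4.61109e-05 / 0.000194195 ≈ 0.2374

0.2374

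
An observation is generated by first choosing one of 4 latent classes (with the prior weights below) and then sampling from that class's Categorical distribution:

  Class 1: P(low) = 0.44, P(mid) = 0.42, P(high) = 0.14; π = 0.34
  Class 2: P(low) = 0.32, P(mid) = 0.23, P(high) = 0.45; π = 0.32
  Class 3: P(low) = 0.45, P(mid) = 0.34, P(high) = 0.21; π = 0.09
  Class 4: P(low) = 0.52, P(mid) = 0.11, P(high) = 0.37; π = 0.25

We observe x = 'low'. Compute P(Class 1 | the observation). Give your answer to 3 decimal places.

P(component k | x) = P(Z=k)·f_k(x) / marginal(x), where marginal(x) = Σ_j P(Z=j)·f_j(x).
Categorical probabilities:
  L_1 = 0.44
  L_2 = 0.32
  L_3 = 0.45
  L_4 = 0.52
Unnormalised posteriors:
  P(Z=1)·L_1 = 0.34 × 0.44 = 0.1496
  P(Z=2)·L_2 = 0.32 × 0.32 = 0.1024
  P(Z=3)·L_3 = 0.09 × 0.45 = 0.0405
  P(Z=4)·L_4 = 0.25 × 0.52 = 0.13
Sum: 0.1496 + 0.1024 + 0.0405 + 0.13 = 0.4225
P(Class 1 | the observation) = 0.1496 / 0.4225 ≈ 0.354

0.354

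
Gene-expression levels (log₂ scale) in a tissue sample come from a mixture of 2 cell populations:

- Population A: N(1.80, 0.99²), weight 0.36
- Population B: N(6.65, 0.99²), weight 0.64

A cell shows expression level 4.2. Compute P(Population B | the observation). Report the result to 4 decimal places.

Apply Bayes' rule: the posterior for each component is proportional to its prior times its likelihood at x.
Normal densities:
  L_A = (1/(0.99·√(2π)))·exp(−(4.2−1.80)²/(2·0.99²)) = 0.402972·exp(-2.93848) = 0.0213359
  L_B = (1/(0.99·√(2π)))·exp(−(4.2−6.65)²/(2·0.99²)) = 0.402972·exp(-3.06219) = 0.0188531
Weight by the priors:
  π_A·L_A = 0.36 × 0.0213359 = 0.00768093
  π_B·L_B = 0.64 × 0.0188531 = 0.012066
Evidence: 0.00768093 + 0.012066 = 0.0197469
Responsibility of Population B: 0.012066 / 0.0197469 ≈ 0.6110

0.6110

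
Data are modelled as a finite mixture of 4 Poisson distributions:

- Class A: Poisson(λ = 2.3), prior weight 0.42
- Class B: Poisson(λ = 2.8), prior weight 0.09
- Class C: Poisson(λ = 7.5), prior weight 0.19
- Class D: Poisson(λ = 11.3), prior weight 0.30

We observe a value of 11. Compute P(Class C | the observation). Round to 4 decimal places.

0.2375

P(component k | x) = w_k·f_k(x) / marginal(x), where marginal(x) = Σ_j w_j·f_j(x).
Evaluate each component's likelihood at the observed value:
  L_A = 2.39317e-05
  L_B = 0.000126345
  L_C = 0.0585207
  L_D = 0.118899
Prior × likelihood for each component:
  w_A·L_A = 0.42 × 2.39317e-05 = 1.00513e-05
  w_B·L_B = 0.09 × 0.000126345 = 1.13711e-05
  w_C·L_C = 0.19 × 0.0585207 = 0.0111189
  w_D·L_D = 0.30 × 0.118899 = 0.0356698
Evidence: 1.00513e-05 + 1.13711e-05 + 0.0111189 + 0.0356698 = 0.0468102
So the posterior for Class C is 0.0111189 / 0.0468102 ≈ 0.2375.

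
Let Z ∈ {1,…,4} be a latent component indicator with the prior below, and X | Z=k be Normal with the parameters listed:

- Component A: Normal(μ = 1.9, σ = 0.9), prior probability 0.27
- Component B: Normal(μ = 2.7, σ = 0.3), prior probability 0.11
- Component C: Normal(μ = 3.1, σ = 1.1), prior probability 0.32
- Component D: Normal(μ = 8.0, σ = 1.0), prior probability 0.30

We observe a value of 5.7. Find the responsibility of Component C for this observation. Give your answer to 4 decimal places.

Posterior ∝ prior × likelihood, so P(k | x) ∝ π_k f_k(x); normalise over all components.
Component likelihoods at x = 5.7:
  f_A = 5.96415e-05
  f_B = 2.56487e-22
  f_C = 0.0222006
  f_D = 0.028327
Multiply by the mixture weights:
  π_A·f_A = 0.27 × 5.96415e-05 = 1.61032e-05
  π_B·f_B = 0.11 × 2.56487e-22 = 2.82135e-23
  π_C·f_C = 0.32 × 0.0222006 = 0.00710418
  π_D·f_D = 0.30 × 0.028327 = 0.00849811
Marginal: 1.61032e-05 + 2.82135e-23 + 0.00710418 + 0.00849811 = 0.0156184
So the posterior for Component C is 0.00710418 / 0.0156184 ≈ 0.4549.

0.4549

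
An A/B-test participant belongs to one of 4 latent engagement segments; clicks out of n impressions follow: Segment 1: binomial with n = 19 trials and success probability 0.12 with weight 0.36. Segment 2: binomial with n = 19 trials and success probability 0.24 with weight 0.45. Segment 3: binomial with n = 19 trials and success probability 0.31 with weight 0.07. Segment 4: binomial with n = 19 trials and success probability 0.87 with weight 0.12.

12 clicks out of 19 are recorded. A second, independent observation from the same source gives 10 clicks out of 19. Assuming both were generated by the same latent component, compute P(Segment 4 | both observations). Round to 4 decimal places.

The responsibility of component k is P(Z=k) f_k(x) divided by Σ_j P(Z=j) f_j(x).
Since both observations come from the same component, the likelihood for component k is f_k(x₁)·f_k(x₂).
  p_1 = [C(19,12)·0.12^12·0.88^7 = 50388·8.9161e-12·0.408676 = 1.83603e-07] × [1.81019e-05] = 3.32358e-12
  p_2 = [C(19,12)·0.24^12·0.76^7 = 50388·3.65203e-08·0.146452 = 0.000269499] × [0.00495454] = 1.33524e-06
  p_3 = [C(19,12)·0.31^12·0.69^7 = 50388·7.87663e-07·0.0744635 = 0.00295536] × [0.0268428] = 7.93302e-05
  p_4 = [C(19,12)·0.87^12·0.13^7 = 50388·0.188032·6.27485e-07 = 0.00594513] × [0.000243361] = 1.44681e-06
Unnormalised posteriors:
  P(Z=1)·p_1 = 0.36 × 3.32358e-12 = 1.19649e-12
  P(Z=2)·p_2 = 0.45 × 1.33524e-06 = 6.0086e-07
  P(Z=3)·p_3 = 0.07 × 7.93302e-05 = 5.55311e-06
  P(Z=4)·p_4 = 0.12 × 1.44681e-06 = 1.73618e-07
Evidence: 1.19649e-12 + 6.0086e-07 + 5.55311e-06 + 1.73618e-07 = 6.32759e-06
Responsibility of Segment 4: 1.73618e-07 / 6.32759e-06 ≈ 0.0274

0.0274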